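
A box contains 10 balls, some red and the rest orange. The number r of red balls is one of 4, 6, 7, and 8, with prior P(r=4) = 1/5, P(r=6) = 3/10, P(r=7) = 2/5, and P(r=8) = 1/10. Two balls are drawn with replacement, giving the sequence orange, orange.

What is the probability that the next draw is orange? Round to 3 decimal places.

Compute the likelihood of the observed sequence for each case: P(data | r = 4) = (6/10)(6/10) = 9/25; P(data | r = 6) = (4/10)(4/10) = 4/25; P(data | r = 7) = (3/10)(3/10) = 9/100; P(data | r = 8) = (2/10)(2/10) = 1/25.
The prior-weighted likelihoods are 1/5 · 9/25 = 9/125, 3/10 · 4/25 = 6/125, 2/5 · 9/100 = 9/250, 1/10 · 1/25 = 1/250; with total 4/25.
The posterior is then P(r = 4 | data) = 9/20, P(r = 6 | data) = 3/10, P(r = 7 | data) = 9/40, P(r = 8 | data) = 1/40.
So P(orange next | data) = Σ P(orange next | H) P(H | data) = (3/5)(9/20) + (2/5)(3/10) + (3/10)(9/40) + (1/5)(1/40) = 37/80.

0.463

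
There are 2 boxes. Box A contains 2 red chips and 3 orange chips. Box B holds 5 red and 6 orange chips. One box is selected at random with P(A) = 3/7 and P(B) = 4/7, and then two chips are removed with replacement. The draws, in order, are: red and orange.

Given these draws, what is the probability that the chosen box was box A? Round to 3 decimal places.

Under each hypothesis, the probability of the observed sequence is: P(data | box A) = (2/5)(3/5) = 0.24; P(data | box B) = (5/11)(6/11) = 0.24793.
Multiplying each by its prior: 3/7 · 0.24 = 0.10286, 4/7 · 0.24793 = 0.14168; summing to 0.24453.
Therefore the posterior P(box A | data) = (0.10286) / (0.24453) = 0.42063.

0.421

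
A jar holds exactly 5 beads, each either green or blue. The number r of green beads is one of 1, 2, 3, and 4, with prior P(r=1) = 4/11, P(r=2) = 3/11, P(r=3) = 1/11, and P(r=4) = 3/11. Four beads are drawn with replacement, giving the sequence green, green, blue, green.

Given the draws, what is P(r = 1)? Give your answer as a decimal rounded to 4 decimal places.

Under each hypothesis, the probability of the observed sequence is: P(data | r = 1) = (1/5)(1/5)(4/5)(1/5) = 0.0064; P(data | r = 2) = (2/5)(2/5)(3/5)(2/5) = 0.0384; P(data | r = 3) = (3/5)(3/5)(2/5)(3/5) = 0.0864; P(data | r = 4) = (4/5)(4/5)(1/5)(4/5) = 0.1024.
Weighting by the prior gives 4/11 · 0.0064 = 0.0023273, 3/11 · 0.0384 = 0.010473, 1/11 · 0.0864 = 0.0078545, 3/11 · 0.1024 = 0.027927; these sum to 0.048582.
By Bayes' rule, P(r = 1 | data) = (0.0023273) / (0.048582) = 0.047904.

0.0479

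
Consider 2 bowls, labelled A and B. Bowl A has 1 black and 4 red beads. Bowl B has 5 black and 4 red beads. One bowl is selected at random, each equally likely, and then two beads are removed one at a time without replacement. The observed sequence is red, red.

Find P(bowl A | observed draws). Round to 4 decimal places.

Under each hypothesis, the probability of the observed sequence is: P(data | bowl A) = (4/5)(3/4) = 3/5; P(data | bowl B) = (4/9)(3/8) = 1/6.
The prior-weighted likelihoods are 1/2 · 3/5 = 3/10, 1/2 · 1/6 = 1/12; these sum to 23/60.
By Bayes' rule, P(bowl A | data) = (3/10) / (23/60) = 18/23.

0.7826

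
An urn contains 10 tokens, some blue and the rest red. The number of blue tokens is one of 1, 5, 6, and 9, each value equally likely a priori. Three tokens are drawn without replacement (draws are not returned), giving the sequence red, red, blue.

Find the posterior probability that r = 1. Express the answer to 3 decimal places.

0.295

Under each hypothesis, the probability of the observed sequence is: P(data | r = 1) = (9/10)(8/9)(1/8) = 1/10; P(data | r = 5) = (5/10)(4/9)(5/8) = 5/36; P(data | r = 6) = (4/10)(3/9)(6/8) = 1/10; P(data | r = 9) = (1/10)(0/9) = 0.
Weighting by the prior gives 1/4 · 1/10 = 1/40, 1/4 · 5/36 = 5/144, 1/4 · 1/10 = 1/40, 1/4 · 0 = 0; these sum to 61/720.
So P(r = 1 | data) = (1/40) / (61/720) = 18/61.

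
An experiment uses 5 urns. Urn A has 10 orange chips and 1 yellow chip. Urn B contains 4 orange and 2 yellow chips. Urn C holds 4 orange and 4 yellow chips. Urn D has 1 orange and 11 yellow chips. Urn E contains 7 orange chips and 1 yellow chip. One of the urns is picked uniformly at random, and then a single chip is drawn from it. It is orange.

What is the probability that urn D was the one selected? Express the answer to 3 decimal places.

0.027

Compute the likelihood of this draw for each case: P(data | urn A) = (10/11) = 10/11; P(data | urn B) = (4/6) = 2/3; P(data | urn C) = (4/8) = 1/2; P(data | urn D) = (1/12) = 1/12; P(data | urn E) = (7/8) = 7/8.
The prior-weighted likelihoods are 1/5 · 10/11 = 2/11, 1/5 · 2/3 = 2/15, 1/5 · 1/2 = 1/10, 1/5 · 1/12 = 1/60, 1/5 · 7/8 = 7/40; with total 267/440.
By Bayes' rule, P(urn D | data) = (1/60) / (267/440) = 22/801.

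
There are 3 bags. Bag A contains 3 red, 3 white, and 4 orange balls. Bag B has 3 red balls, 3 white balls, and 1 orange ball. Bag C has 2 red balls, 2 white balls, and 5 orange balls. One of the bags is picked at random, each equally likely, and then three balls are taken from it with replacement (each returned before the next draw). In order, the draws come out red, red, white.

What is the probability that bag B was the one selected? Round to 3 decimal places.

0.675

Compute the likelihood of the observed sequence for each case: P(data | bag A) = (3/10)(3/10)(3/10) = 0.027; P(data | bag B) = (3/7)(3/7)(3/7) = 0.078717; P(data | bag C) = (2/9)(2/9)(2/9) = 0.010974.
Multiplying each by its prior: 1/3 · 0.027 = 0.009, 1/3 · 0.078717 = 0.026239, 1/3 · 0.010974 = 0.003658; these sum to 0.038897.
Therefore the posterior P(bag B | data) = (0.026239) / (0.038897) = 0.67458.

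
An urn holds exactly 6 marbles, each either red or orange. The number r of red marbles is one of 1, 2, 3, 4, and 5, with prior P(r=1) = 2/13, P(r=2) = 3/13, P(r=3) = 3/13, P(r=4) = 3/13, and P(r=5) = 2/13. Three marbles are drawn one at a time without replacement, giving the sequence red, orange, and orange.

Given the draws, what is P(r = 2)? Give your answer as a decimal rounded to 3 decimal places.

The likelihood of the observed sequence under each hypothesis: P(data | r = 1) = (1/6)(5/5)(4/4) = 1/6; P(data | r = 2) = (2/6)(4/5)(3/4) = 1/5; P(data | r = 3) = (3/6)(3/5)(2/4) = 3/20; P(data | r = 4) = (4/6)(2/5)(1/4) = 1/15; P(data | r = 5) = (5/6)(1/5)(0/4) = 0.
The prior-weighted likelihoods are 2/13 · 1/6 = 1/39, 3/13 · 1/5 = 3/65, 3/13 · 3/20 = 9/260, 3/13 · 1/15 = 1/65, 2/13 · 0 = 0; these sum to 19/156.
By Bayes' rule, P(r = 2 | data) = (3/65) / (19/156) = 36/95.

0.379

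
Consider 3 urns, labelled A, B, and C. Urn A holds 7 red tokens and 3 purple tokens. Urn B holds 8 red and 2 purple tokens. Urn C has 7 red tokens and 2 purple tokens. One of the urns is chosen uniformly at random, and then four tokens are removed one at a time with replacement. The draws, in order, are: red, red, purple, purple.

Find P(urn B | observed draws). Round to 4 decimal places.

0.2571

Under each hypothesis, the probability of the observed sequence is: P(data | urn A) = (7/10)(7/10)(3/10)(3/10) = 0.0441; P(data | urn B) = (8/10)(8/10)(2/10)(2/10) = 0.0256; P(data | urn C) = (7/9)(7/9)(2/9)(2/9) = 0.029873.
Multiplying each by its prior: 1/3 · 0.0441 = 0.0147, 1/3 · 0.0256 = 0.0085333, 1/3 · 0.029873 = 0.0099578; these sum to 0.033191.
By Bayes' rule, P(urn B | data) = (0.0085333) / (0.033191) = 0.2571.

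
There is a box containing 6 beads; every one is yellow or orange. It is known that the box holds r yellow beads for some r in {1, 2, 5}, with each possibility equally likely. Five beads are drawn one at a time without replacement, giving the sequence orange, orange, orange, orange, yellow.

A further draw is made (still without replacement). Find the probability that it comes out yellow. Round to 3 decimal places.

Compute the likelihood of the observed sequence for each case: P(data | r = 1) = (5/6)(4/5)(3/4)(2/3)(1/2) = 1/6; P(data | r = 2) = (4/6)(3/5)(2/4)(1/3)(2/2) = 1/15; P(data | r = 5) = (1/6)(0/5) = 0.
Weighting by the prior gives 1/3 · 1/6 = 1/18, 1/3 · 1/15 = 1/45, 1/3 · 0 = 0; summing to 7/90.
Normalising, the posterior is P(r = 1 | data) = 5/7, P(r = 2 | data) = 2/7, P(r = 5 | data) = 0.
Averaging over the posterior, P(yellow next | data) = (0)(5/7) + (1)(2/7) = 2/7.

0.286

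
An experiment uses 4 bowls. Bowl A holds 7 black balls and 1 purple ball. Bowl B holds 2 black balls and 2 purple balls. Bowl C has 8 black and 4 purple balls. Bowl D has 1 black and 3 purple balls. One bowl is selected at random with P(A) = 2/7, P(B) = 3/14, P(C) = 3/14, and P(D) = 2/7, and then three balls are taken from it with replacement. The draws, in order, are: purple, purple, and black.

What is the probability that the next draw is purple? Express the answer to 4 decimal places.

0.5684

For each hypothesis, P(data | H) works out to: P(data | bowl A) = (1/8)(1/8)(7/8) = 0.013672; P(data | bowl B) = (2/4)(2/4)(2/4) = 0.125; P(data | bowl C) = (4/12)(4/12)(8/12) = 0.074074; P(data | bowl D) = (3/4)(3/4)(1/4) = 0.14062.
The prior-weighted likelihoods are 2/7 · 0.013672 = 0.0039062, 3/14 · 0.125 = 0.026786, 3/14 · 0.074074 = 0.015873, 2/7 · 0.14062 = 0.040179; summing to 0.086744.
The posterior is then P(bowl A | data) = 0.045032, P(bowl B | data) = 0.30879, P(bowl C | data) = 0.18299, P(bowl D | data) = 0.46319.
The predictive probability is P(purple next | data) = (1/8)(0.045032) + (1/2)(0.30879) + (1/3)(0.18299) + (3/4)(0.46319) = 0.56841.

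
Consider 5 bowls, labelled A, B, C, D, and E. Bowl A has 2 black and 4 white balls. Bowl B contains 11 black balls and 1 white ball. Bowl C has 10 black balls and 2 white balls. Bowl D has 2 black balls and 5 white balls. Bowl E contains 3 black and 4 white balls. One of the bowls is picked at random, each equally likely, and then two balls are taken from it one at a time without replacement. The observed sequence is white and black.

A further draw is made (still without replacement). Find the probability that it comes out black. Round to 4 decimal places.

Compute the likelihood of the observed sequence for each case: P(data | bowl A) = (4/6)(2/5) = 0.26667; P(data | bowl B) = (1/12)(11/11) = 0.083333; P(data | bowl C) = (2/12)(10/11) = 0.15152; P(data | bowl D) = (5/7)(2/6) = 0.2381; P(data | bowl E) = (4/7)(3/6) = 0.28571.
Multiplying each by its prior: 1/5 · 0.26667 = 0.053333, 1/5 · 0.083333 = 0.016667, 1/5 · 0.15152 = 0.030303, 1/5 · 0.2381 = 0.047619, 1/5 · 0.28571 = 0.057143; these sum to 0.20506.
Normalising, the posterior is P(bowl A | data) = 0.26008, P(bowl B | data) = 0.081275, P(bowl C | data) = 0.14777, P(bowl D | data) = 0.23221, P(bowl E | data) = 0.27866.
The predictive probability is P(black next | data) = (1/4)(0.26008) + (1)(0.081275) + (9/10)(0.14777) + (1/5)(0.23221) + (2/5)(0.27866) = 0.4372.

0.4372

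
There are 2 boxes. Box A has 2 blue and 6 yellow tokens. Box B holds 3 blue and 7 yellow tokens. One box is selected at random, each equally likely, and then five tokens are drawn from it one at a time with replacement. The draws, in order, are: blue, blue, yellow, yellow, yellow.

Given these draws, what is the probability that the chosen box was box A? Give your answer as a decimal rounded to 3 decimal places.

0.461

Compute the likelihood of the observed sequence for each case: P(data | box A) = (2/8)(2/8)(6/8)(6/8)(6/8) = 0.026367; P(data | box B) = (3/10)(3/10)(7/10)(7/10)(7/10) = 0.03087.
The prior-weighted likelihoods are 1/2 · 0.026367 = 0.013184, 1/2 · 0.03087 = 0.015435; with total 0.028619.
Therefore the posterior P(box A | data) = (0.013184) / (0.028619) = 0.46067.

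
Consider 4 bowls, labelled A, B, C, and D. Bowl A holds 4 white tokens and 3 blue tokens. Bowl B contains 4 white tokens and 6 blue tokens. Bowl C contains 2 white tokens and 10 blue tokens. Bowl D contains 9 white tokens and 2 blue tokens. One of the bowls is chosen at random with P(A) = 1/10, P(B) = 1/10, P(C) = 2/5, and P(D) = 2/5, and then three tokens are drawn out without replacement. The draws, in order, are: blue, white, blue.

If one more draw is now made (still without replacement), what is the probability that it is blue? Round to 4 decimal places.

The likelihood of the observed sequence under each hypothesis: P(data | bowl A) = (3/7)(4/6)(2/5) = 0.11429; P(data | bowl B) = (6/10)(4/9)(5/8) = 0.16667; P(data | bowl C) = (10/12)(2/11)(9/10) = 0.13636; P(data | bowl D) = (2/11)(9/10)(1/9) = 0.018182.
Multiplying each by its prior: 1/10 · 0.11429 = 0.011429, 1/10 · 0.16667 = 0.016667, 2/5 · 0.13636 = 0.054545, 2/5 · 0.018182 = 0.0072727; summing to 0.089913.
The posterior is then P(bowl A | data) = 0.12711, P(bowl B | data) = 0.18536, P(bowl C | data) = 0.60664, P(bowl D | data) = 0.080886.
The predictive probability is P(blue next | data) = (1/4)(0.12711) + (4/7)(0.18536) + (8/9)(0.60664) + (0)(0.080886) = 0.67694.

0.6769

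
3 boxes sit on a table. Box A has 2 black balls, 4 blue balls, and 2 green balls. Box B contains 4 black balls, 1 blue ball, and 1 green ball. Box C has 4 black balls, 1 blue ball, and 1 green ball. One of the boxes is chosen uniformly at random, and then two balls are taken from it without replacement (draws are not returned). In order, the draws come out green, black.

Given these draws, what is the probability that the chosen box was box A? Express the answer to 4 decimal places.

Under each hypothesis, the probability of the observed sequence is: P(data | box A) = (2/8)(2/7) = 1/14; P(data | box B) = (1/6)(4/5) = 2/15; P(data | box C) = (1/6)(4/5) = 2/15.
The prior-weighted likelihoods are 1/3 · 1/14 = 1/42, 1/3 · 2/15 = 2/45, 1/3 · 2/15 = 2/45; summing to 71/630.
Hence P(box A | data) = (1/42) / (71/630) = 15/71.

0.2113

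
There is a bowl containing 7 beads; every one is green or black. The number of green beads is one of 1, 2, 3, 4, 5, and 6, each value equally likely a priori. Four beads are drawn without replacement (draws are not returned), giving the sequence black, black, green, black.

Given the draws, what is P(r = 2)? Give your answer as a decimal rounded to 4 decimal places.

For each hypothesis, P(data | H) works out to: P(data | r = 1) = (6/7)(5/6)(1/5)(4/4) = 1/7; P(data | r = 2) = (5/7)(4/6)(2/5)(3/4) = 1/7; P(data | r = 3) = (4/7)(3/6)(3/5)(2/4) = 3/35; P(data | r = 4) = (3/7)(2/6)(4/5)(1/4) = 1/35; P(data | r = 5) = (2/7)(1/6)(5/5)(0/4) = 0; P(data | r = 6) = (1/7)(0/6) = 0.
The prior-weighted likelihoods are 1/6 · 1/7 = 1/42, 1/6 · 1/7 = 1/42, 1/6 · 3/35 = 1/70, 1/6 · 1/35 = 1/210, 1/6 · 0 = 0, 1/6 · 0 = 0; summing to 1/15.
Hence P(r = 2 | data) = (1/42) / (1/15) = 5/14.

0.3571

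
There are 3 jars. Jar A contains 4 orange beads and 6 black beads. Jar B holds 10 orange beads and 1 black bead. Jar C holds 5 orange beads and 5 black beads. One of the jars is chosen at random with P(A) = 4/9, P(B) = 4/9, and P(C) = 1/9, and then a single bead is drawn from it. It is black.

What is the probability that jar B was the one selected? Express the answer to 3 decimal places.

0.111

Compute the likelihood of this draw for each case: P(data | jar A) = (6/10) = 3/5; P(data | jar B) = (1/11) = 1/11; P(data | jar C) = (5/10) = 1/2.
Weighting by the prior gives 4/9 · 3/5 = 4/15, 4/9 · 1/11 = 4/99, 1/9 · 1/2 = 1/18; these sum to 359/990.
Hence P(jar B | data) = (4/99) / (359/990) = 40/359.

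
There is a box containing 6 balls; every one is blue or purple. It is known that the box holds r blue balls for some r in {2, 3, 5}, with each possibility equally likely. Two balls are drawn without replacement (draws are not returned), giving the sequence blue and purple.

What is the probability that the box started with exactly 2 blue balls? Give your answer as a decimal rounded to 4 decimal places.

Under each hypothesis, the probability of the observed sequence is: P(data | r = 2) = (2/6)(4/5) = 4/15; P(data | r = 3) = (3/6)(3/5) = 3/10; P(data | r = 5) = (5/6)(1/5) = 1/6.
Multiplying each by its prior: 1/3 · 4/15 = 4/45, 1/3 · 3/10 = 1/10, 1/3 · 1/6 = 1/18; these sum to 11/45.
Hence P(r = 2 | data) = (4/45) / (11/45) = 4/11.

0.3636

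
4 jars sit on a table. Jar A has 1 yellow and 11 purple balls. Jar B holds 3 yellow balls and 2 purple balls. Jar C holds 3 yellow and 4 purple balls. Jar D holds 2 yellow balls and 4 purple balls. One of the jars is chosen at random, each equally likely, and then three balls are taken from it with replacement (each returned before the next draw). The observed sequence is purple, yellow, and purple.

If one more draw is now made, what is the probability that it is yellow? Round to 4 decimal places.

0.3805

The likelihood of the observed sequence under each hypothesis: P(data | jar A) = (11/12)(1/12)(11/12) = 0.070023; P(data | jar B) = (2/5)(3/5)(2/5) = 0.096; P(data | jar C) = (4/7)(3/7)(4/7) = 0.13994; P(data | jar D) = (4/6)(2/6)(4/6) = 0.14815.
The prior-weighted likelihoods are 1/4 · 0.070023 = 0.017506, 1/4 · 0.096 = 0.024, 1/4 · 0.13994 = 0.034985, 1/4 · 0.14815 = 0.037037; with total 0.11353.
The posterior is then P(jar A | data) = 0.1542, P(jar B | data) = 0.2114, P(jar C | data) = 0.30816, P(jar D | data) = 0.32624.
So P(yellow next | data) = Σ P(yellow next | H) P(H | data) = (1/12)(0.1542) + (3/5)(0.2114) + (3/7)(0.30816) + (1/3)(0.32624) = 0.38051.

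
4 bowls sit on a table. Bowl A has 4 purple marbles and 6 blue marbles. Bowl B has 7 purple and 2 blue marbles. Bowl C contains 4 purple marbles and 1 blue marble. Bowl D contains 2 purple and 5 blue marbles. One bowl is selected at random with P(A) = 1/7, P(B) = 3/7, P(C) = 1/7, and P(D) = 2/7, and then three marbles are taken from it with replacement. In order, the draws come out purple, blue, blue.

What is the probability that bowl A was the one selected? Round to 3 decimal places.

0.247

The likelihood of the observed sequence under each hypothesis: P(data | bowl A) = (4/10)(6/10)(6/10) = 0.144; P(data | bowl B) = (7/9)(2/9)(2/9) = 0.038409; P(data | bowl C) = (4/5)(1/5)(1/5) = 0.032; P(data | bowl D) = (2/7)(5/7)(5/7) = 0.14577.
The prior-weighted likelihoods are 1/7 · 0.144 = 0.020571, 3/7 · 0.038409 = 0.016461, 1/7 · 0.032 = 0.0045714, 2/7 · 0.14577 = 0.041649; these sum to 0.083253.
Therefore the posterior P(bowl A | data) = (0.020571) / (0.083253) = 0.2471.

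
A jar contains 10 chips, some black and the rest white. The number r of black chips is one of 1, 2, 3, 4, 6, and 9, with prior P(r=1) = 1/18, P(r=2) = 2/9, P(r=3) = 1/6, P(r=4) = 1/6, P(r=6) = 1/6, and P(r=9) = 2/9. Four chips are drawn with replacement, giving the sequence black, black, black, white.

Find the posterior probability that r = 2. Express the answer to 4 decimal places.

For each hypothesis, P(data | H) works out to: P(data | r = 1) = (1/10)(1/10)(1/10)(9/10) = 0.0009; P(data | r = 2) = (2/10)(2/10)(2/10)(8/10) = 0.0064; P(data | r = 3) = (3/10)(3/10)(3/10)(7/10) = 0.0189; P(data | r = 4) = (4/10)(4/10)(4/10)(6/10) = 0.0384; P(data | r = 6) = (6/10)(6/10)(6/10)(4/10) = 0.0864; P(data | r = 9) = (9/10)(9/10)(9/10)(1/10) = 0.0729.
Multiplying each by its prior: 1/18 · 0.0009 = 5e-05, 2/9 · 0.0064 = 0.0014222, 1/6 · 0.0189 = 0.00315, 1/6 · 0.0384 = 0.0064, 1/6 · 0.0864 = 0.0144, 2/9 · 0.0729 = 0.0162; with total 0.041622.
So P(r = 2 | data) = (0.0014222) / (0.041622) = 0.03417.

0.0342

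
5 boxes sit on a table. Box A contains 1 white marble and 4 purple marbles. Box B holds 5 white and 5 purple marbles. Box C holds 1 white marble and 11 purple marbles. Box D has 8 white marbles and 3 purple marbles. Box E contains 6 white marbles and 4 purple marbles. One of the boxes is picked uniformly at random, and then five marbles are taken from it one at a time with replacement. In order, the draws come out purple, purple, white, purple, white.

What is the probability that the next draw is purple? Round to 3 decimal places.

0.540

Under each hypothesis, the probability of the observed sequence is: P(data | box A) = (4/5)(4/5)(1/5)(4/5)(1/5) = 0.02048; P(data | box B) = (5/10)(5/10)(5/10)(5/10)(5/10) = 0.03125; P(data | box C) = (11/12)(11/12)(1/12)(11/12)(1/12) = 0.005349; P(data | box D) = (3/11)(3/11)(8/11)(3/11)(8/11) = 0.01073; P(data | box E) = (4/10)(4/10)(6/10)(4/10)(6/10) = 0.02304.
Weighting by the prior gives 1/5 · 0.02048 = 0.004096, 1/5 · 0.03125 = 0.00625, 1/5 · 0.005349 = 0.0010698, 1/5 · 0.01073 = 0.0021459, 1/5 · 0.02304 = 0.004608; summing to 0.01817.
Normalising, the posterior is P(box A | data) = 0.22543, P(box B | data) = 0.34398, P(box C | data) = 0.058878, P(box D | data) = 0.1181, P(box E | data) = 0.25361.
The predictive probability is P(purple next | data) = (4/5)(0.22543) + (1/2)(0.34398) + (11/12)(0.058878) + (3/11)(0.1181) + (2/5)(0.25361) = 0.53996.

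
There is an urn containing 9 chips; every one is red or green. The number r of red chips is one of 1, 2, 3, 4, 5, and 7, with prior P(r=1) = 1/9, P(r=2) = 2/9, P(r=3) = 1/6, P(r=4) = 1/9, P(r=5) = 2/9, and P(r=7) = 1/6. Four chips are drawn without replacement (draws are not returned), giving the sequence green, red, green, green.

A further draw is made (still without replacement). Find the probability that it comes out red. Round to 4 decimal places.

Compute the likelihood of the observed sequence for each case: P(data | r = 1) = (8/9)(1/8)(7/7)(6/6) = 1/9; P(data | r = 2) = (7/9)(2/8)(6/7)(5/6) = 5/36; P(data | r = 3) = (6/9)(3/8)(5/7)(4/6) = 5/42; P(data | r = 4) = (5/9)(4/8)(4/7)(3/6) = 5/63; P(data | r = 5) = (4/9)(5/8)(3/7)(2/6) = 5/126; P(data | r = 7) = (2/9)(7/8)(1/7)(0/6) = 0.
The prior-weighted likelihoods are 1/9 · 1/9 = 1/81, 2/9 · 5/36 = 5/162, 1/6 · 5/42 = 5/252, 1/9 · 5/63 = 5/567, 2/9 · 5/126 = 5/567, 1/6 · 0 = 0; summing to 61/756.
The posterior is then P(r = 1 | data) = 28/183, P(r = 2 | data) = 70/183, P(r = 3 | data) = 15/61, P(r = 4 | data) = 20/183, P(r = 5 | data) = 20/183, P(r = 7 | data) = 0.
Averaging over the posterior, P(red next | data) = (0)(28/183) + (1/5)(70/183) + (2/5)(15/61) + (3/5)(20/183) + (4/5)(20/183) = 20/61.

0.3279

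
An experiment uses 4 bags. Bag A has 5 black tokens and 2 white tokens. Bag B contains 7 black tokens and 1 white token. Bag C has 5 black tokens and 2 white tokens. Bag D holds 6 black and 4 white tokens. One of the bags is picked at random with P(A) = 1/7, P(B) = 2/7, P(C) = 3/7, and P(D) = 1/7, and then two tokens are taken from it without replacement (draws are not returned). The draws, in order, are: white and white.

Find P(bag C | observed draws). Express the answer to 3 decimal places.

For each hypothesis, P(data | H) works out to: P(data | bag A) = (2/7)(1/6) = 1/21; P(data | bag B) = (1/8)(0/7) = 0; P(data | bag C) = (2/7)(1/6) = 1/21; P(data | bag D) = (4/10)(3/9) = 2/15.
The prior-weighted likelihoods are 1/7 · 1/21 = 1/147, 2/7 · 0 = 0, 3/7 · 1/21 = 1/49, 1/7 · 2/15 = 2/105; summing to 34/735.
So P(bag C | data) = (1/49) / (34/735) = 15/34.

0.441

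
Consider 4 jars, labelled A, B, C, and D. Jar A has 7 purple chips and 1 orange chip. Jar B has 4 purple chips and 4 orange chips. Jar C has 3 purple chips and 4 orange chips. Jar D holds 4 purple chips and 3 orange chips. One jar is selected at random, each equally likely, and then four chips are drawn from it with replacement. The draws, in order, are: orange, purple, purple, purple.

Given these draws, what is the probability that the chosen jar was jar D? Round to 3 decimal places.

Compute the likelihood of the observed sequence for each case: P(data | jar A) = (1/8)(7/8)(7/8)(7/8) = 0.08374; P(data | jar B) = (4/8)(4/8)(4/8)(4/8) = 0.0625; P(data | jar C) = (4/7)(3/7)(3/7)(3/7) = 0.044981; P(data | jar D) = (3/7)(4/7)(4/7)(4/7) = 0.079967.
The prior-weighted likelihoods are 1/4 · 0.08374 = 0.020935, 1/4 · 0.0625 = 0.015625, 1/4 · 0.044981 = 0.011245, 1/4 · 0.079967 = 0.019992; summing to 0.067797.
Therefore the posterior P(jar D | data) = (0.019992) / (0.067797) = 0.29488.

0.295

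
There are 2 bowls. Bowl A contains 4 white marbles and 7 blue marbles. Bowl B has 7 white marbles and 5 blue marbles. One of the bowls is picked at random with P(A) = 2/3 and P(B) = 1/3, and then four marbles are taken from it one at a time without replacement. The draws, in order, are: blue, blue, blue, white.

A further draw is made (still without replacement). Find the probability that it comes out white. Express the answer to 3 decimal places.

0.474

Compute the likelihood of the observed sequence for each case: P(data | bowl A) = (7/11)(6/10)(5/9)(4/8) = 7/66; P(data | bowl B) = (5/12)(4/11)(3/10)(7/9) = 7/198.
The prior-weighted likelihoods are 2/3 · 7/66 = 7/99, 1/3 · 7/198 = 7/594; summing to 49/594.
Dividing through by the total gives posterior P(bowl A | data) = 6/7, P(bowl B | data) = 1/7.
So P(white next | data) = Σ P(white next | H) P(H | data) = (3/7)(6/7) + (3/4)(1/7) = 93/196.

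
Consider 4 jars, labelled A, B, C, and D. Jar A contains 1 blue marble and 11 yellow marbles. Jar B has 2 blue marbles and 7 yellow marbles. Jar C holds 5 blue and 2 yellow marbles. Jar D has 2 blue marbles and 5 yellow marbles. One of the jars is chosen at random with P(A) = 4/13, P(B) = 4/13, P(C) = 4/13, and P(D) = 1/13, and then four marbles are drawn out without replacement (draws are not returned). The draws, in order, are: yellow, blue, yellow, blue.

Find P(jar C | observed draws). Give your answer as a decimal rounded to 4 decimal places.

0.5455

For each hypothesis, P(data | H) works out to: P(data | jar A) = (11/12)(1/11)(10/10)(0/9) = 0; P(data | jar B) = (7/9)(2/8)(6/7)(1/6) = 1/36; P(data | jar C) = (2/7)(5/6)(1/5)(4/4) = 1/21; P(data | jar D) = (5/7)(2/6)(4/5)(1/4) = 1/21.
The prior-weighted likelihoods are 4/13 · 0 = 0, 4/13 · 1/36 = 1/117, 4/13 · 1/21 = 4/273, 1/13 · 1/21 = 1/273; summing to 22/819.
By Bayes' rule, P(jar C | data) = (4/273) / (22/819) = 6/11.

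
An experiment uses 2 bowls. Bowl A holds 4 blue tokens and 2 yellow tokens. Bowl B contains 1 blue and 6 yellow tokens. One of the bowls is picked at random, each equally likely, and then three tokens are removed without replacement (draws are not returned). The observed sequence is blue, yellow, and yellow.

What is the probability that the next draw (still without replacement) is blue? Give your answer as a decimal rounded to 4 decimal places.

0.3182

Under each hypothesis, the probability of the observed sequence is: P(data | bowl A) = (4/6)(2/5)(1/4) = 1/15; P(data | bowl B) = (1/7)(6/6)(5/5) = 1/7.
The prior-weighted likelihoods are 1/2 · 1/15 = 1/30, 1/2 · 1/7 = 1/14; these sum to 11/105.
The posterior is then P(bowl A | data) = 7/22, P(bowl B | data) = 15/22.
Averaging over the posterior, P(blue next | data) = (1)(7/22) + (0)(15/22) = 7/22.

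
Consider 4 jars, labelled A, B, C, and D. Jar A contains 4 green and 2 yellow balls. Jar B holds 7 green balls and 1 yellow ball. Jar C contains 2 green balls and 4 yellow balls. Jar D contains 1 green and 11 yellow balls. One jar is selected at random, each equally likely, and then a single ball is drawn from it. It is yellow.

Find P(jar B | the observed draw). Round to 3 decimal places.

0.061

The likelihood of this draw under each hypothesis: P(data | jar A) = (2/6) = 1/3; P(data | jar B) = (1/8) = 1/8; P(data | jar C) = (4/6) = 2/3; P(data | jar D) = (11/12) = 11/12.
Multiplying each by its prior: 1/4 · 1/3 = 1/12, 1/4 · 1/8 = 1/32, 1/4 · 2/3 = 1/6, 1/4 · 11/12 = 11/48; these sum to 49/96.
So P(jar B | data) = (1/32) / (49/96) = 3/49.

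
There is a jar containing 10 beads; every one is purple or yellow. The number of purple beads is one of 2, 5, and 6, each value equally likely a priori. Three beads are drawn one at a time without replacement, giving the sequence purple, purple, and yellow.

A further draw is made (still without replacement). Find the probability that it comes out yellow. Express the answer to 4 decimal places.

0.5278

The likelihood of the observed sequence under each hypothesis: P(data | r = 2) = (2/10)(1/9)(8/8) = 1/45; P(data | r = 5) = (5/10)(4/9)(5/8) = 5/36; P(data | r = 6) = (6/10)(5/9)(4/8) = 1/6.
Weighting by the prior gives 1/3 · 1/45 = 1/135, 1/3 · 5/36 = 5/108, 1/3 · 1/6 = 1/18; these sum to 59/540.
Dividing through by the total gives posterior P(r = 2 | data) = 4/59, P(r = 5 | data) = 25/59, P(r = 6 | data) = 30/59.
So P(yellow next | data) = Σ P(yellow next | H) P(H | data) = (1)(4/59) + (4/7)(25/59) + (3/7)(30/59) = 218/413.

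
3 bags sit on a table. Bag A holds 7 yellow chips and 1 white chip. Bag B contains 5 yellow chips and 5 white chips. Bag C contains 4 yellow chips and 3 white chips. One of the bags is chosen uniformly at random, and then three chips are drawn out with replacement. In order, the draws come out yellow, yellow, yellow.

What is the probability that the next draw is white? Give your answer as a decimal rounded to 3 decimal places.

0.230

For each hypothesis, P(data | H) works out to: P(data | bag A) = (7/8)(7/8)(7/8) = 0.66992; P(data | bag B) = (5/10)(5/10)(5/10) = 0.125; P(data | bag C) = (4/7)(4/7)(4/7) = 0.18659.
The prior-weighted likelihoods are 1/3 · 0.66992 = 0.22331, 1/3 · 0.125 = 0.041667, 1/3 · 0.18659 = 0.062196; with total 0.32717.
The posterior is then P(bag A | data) = 0.68254, P(bag B | data) = 0.12735, P(bag C | data) = 0.1901.
The predictive probability is P(white next | data) = (1/8)(0.68254) + (1/2)(0.12735) + (3/7)(0.1901) = 0.23047.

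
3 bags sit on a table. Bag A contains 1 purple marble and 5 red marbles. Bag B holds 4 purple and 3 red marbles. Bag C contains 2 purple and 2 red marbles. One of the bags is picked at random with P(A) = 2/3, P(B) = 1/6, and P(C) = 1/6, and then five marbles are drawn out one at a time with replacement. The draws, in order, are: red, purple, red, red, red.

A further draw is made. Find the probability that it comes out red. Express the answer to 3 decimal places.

Compute the likelihood of the observed sequence for each case: P(data | bag A) = (5/6)(1/6)(5/6)(5/6)(5/6) = 0.080376; P(data | bag B) = (3/7)(4/7)(3/7)(3/7)(3/7) = 0.019278; P(data | bag C) = (2/4)(2/4)(2/4)(2/4)(2/4) = 0.03125.
Weighting by the prior gives 2/3 · 0.080376 = 0.053584, 1/6 · 0.019278 = 0.0032129, 1/6 · 0.03125 = 0.0052083; with total 0.062005.
Normalising, the posterior is P(bag A | data) = 0.86418, P(bag B | data) = 0.051818, P(bag C | data) = 0.083999.
The predictive probability is P(red next | data) = (5/6)(0.86418) + (3/7)(0.051818) + (1/2)(0.083999) = 0.78436.

0.784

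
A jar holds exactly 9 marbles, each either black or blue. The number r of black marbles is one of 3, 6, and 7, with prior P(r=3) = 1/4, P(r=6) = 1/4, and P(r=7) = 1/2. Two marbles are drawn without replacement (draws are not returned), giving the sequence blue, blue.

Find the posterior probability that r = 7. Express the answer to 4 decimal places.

0.1000

The likelihood of the observed sequence under each hypothesis: P(data | r = 3) = (6/9)(5/8) = 5/12; P(data | r = 6) = (3/9)(2/8) = 1/12; P(data | r = 7) = (2/9)(1/8) = 1/36.
Weighting by the prior gives 1/4 · 5/12 = 5/48, 1/4 · 1/12 = 1/48, 1/2 · 1/36 = 1/72; these sum to 5/36.
By Bayes' rule, P(r = 7 | data) = (1/72) / (5/36) = 1/10.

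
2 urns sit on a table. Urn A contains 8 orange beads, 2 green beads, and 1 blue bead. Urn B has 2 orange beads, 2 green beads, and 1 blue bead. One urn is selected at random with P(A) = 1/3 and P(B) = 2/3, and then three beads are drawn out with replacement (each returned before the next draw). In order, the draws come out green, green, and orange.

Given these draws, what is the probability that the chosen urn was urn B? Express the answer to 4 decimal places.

0.8419

Compute the likelihood of the observed sequence for each case: P(data | urn A) = (2/11)(2/11)(8/11) = 0.024042; P(data | urn B) = (2/5)(2/5)(2/5) = 0.064.
Multiplying each by its prior: 1/3 · 0.024042 = 0.008014, 2/3 · 0.064 = 0.042667; summing to 0.050681.
Therefore the posterior P(urn B | data) = (0.042667) / (0.050681) = 0.84187.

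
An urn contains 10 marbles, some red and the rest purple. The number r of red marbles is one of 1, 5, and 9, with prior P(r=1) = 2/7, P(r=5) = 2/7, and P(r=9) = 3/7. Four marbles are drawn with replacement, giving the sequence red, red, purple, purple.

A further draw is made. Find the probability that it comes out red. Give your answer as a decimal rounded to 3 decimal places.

0.520

The likelihood of the observed sequence under each hypothesis: P(data | r = 1) = (1/10)(1/10)(9/10)(9/10) = 0.0081; P(data | r = 5) = (5/10)(5/10)(5/10)(5/10) = 0.0625; P(data | r = 9) = (9/10)(9/10)(1/10)(1/10) = 0.0081.
Weighting by the prior gives 2/7 · 0.0081 = 0.0023143, 2/7 · 0.0625 = 0.017857, 3/7 · 0.0081 = 0.0034714; with total 0.023643.
Dividing through by the total gives posterior P(r = 1 | data) = 0.097885, P(r = 5 | data) = 0.75529, P(r = 9 | data) = 0.14683.
So P(red next | data) = Σ P(red next | H) P(H | data) = (1/10)(0.097885) + (1/2)(0.75529) + (9/10)(0.14683) = 0.51958.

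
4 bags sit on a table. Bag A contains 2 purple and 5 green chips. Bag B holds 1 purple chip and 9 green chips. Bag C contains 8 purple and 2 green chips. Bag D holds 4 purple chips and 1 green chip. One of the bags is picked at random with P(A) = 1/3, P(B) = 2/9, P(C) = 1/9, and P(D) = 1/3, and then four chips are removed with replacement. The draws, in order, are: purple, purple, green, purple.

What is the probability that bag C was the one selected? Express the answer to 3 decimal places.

Under each hypothesis, the probability of the observed sequence is: P(data | bag A) = (2/7)(2/7)(5/7)(2/7) = 0.01666; P(data | bag B) = (1/10)(1/10)(9/10)(1/10) = 0.0009; P(data | bag C) = (8/10)(8/10)(2/10)(8/10) = 0.1024; P(data | bag D) = (4/5)(4/5)(1/5)(4/5) = 0.1024.
Weighting by the prior gives 1/3 · 0.01666 = 0.0055532, 2/9 · 0.0009 = 0.0002, 1/9 · 0.1024 = 0.011378, 1/3 · 0.1024 = 0.034133; with total 0.051264.
Hence P(bag C | data) = (0.011378) / (0.051264) = 0.22194.

0.222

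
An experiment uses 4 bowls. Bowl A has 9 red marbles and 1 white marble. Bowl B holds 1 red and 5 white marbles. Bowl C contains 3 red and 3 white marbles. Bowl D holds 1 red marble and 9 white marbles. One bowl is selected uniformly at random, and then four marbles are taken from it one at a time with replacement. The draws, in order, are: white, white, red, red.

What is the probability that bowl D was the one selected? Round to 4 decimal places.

Compute the likelihood of the observed sequence for each case: P(data | bowl A) = (1/10)(1/10)(9/10)(9/10) = 0.0081; P(data | bowl B) = (5/6)(5/6)(1/6)(1/6) = 0.01929; P(data | bowl C) = (3/6)(3/6)(3/6)(3/6) = 0.0625; P(data | bowl D) = (9/10)(9/10)(1/10)(1/10) = 0.0081.
Weighting by the prior gives 1/4 · 0.0081 = 0.002025, 1/4 · 0.01929 = 0.0048225, 1/4 · 0.0625 = 0.015625, 1/4 · 0.0081 = 0.002025; with total 0.024498.
Therefore the posterior P(bowl D | data) = (0.002025) / (0.024498) = 0.082661.

0.0827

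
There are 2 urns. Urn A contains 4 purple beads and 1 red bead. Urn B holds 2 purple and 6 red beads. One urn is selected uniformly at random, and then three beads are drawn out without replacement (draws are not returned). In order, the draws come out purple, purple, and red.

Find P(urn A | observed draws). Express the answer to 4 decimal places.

Under each hypothesis, the probability of the observed sequence is: P(data | urn A) = (4/5)(3/4)(1/3) = 1/5; P(data | urn B) = (2/8)(1/7)(6/6) = 1/28.
The prior-weighted likelihoods are 1/2 · 1/5 = 1/10, 1/2 · 1/28 = 1/56; with total 33/280.
Therefore the posterior P(urn A | data) = (1/10) / (33/280) = 28/33.

0.8485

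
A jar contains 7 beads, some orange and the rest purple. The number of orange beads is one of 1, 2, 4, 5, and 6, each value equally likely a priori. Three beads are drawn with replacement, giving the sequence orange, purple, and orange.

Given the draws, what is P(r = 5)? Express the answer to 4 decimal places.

0.3125

The likelihood of the observed sequence under each hypothesis: P(data | r = 1) = (1/7)(6/7)(1/7) = 0.017493; P(data | r = 2) = (2/7)(5/7)(2/7) = 0.058309; P(data | r = 4) = (4/7)(3/7)(4/7) = 0.13994; P(data | r = 5) = (5/7)(2/7)(5/7) = 0.14577; P(data | r = 6) = (6/7)(1/7)(6/7) = 0.10496.
Multiplying each by its prior: 1/5 · 0.017493 = 0.0034985, 1/5 · 0.058309 = 0.011662, 1/5 · 0.13994 = 0.027988, 1/5 · 0.14577 = 0.029155, 1/5 · 0.10496 = 0.020991; these sum to 0.093294.
So P(r = 5 | data) = (0.029155) / (0.093294) = 0.3125.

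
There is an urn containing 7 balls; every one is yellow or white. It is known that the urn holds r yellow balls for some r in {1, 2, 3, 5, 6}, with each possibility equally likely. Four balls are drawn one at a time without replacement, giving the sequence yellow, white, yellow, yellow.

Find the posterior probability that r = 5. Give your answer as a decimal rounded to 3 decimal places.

0.455

For each hypothesis, P(data | H) works out to: P(data | r = 1) = (1/7)(6/6)(0/5) = 0; P(data | r = 2) = (2/7)(5/6)(1/5)(0/4) = 0; P(data | r = 3) = (3/7)(4/6)(2/5)(1/4) = 1/35; P(data | r = 5) = (5/7)(2/6)(4/5)(3/4) = 1/7; P(data | r = 6) = (6/7)(1/6)(5/5)(4/4) = 1/7.
Weighting by the prior gives 1/5 · 0 = 0, 1/5 · 0 = 0, 1/5 · 1/35 = 1/175, 1/5 · 1/7 = 1/35, 1/5 · 1/7 = 1/35; summing to 11/175.
Hence P(r = 5 | data) = (1/35) / (11/175) = 5/11.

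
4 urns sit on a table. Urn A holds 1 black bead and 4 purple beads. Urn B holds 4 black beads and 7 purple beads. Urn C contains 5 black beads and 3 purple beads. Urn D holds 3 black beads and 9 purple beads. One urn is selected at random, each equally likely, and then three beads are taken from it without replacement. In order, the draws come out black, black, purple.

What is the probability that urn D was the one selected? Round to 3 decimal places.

For each hypothesis, P(data | H) works out to: P(data | urn A) = (1/5)(0/4) = 0; P(data | urn B) = (4/11)(3/10)(7/9) = 0.084848; P(data | urn C) = (5/8)(4/7)(3/6) = 0.17857; P(data | urn D) = (3/12)(2/11)(9/10) = 0.040909.
The prior-weighted likelihoods are 1/4 · 0 = 0, 1/4 · 0.084848 = 0.021212, 1/4 · 0.17857 = 0.044643, 1/4 · 0.040909 = 0.010227; with total 0.076082.
Hence P(urn D | data) = (0.010227) / (0.076082) = 0.13442.

0.134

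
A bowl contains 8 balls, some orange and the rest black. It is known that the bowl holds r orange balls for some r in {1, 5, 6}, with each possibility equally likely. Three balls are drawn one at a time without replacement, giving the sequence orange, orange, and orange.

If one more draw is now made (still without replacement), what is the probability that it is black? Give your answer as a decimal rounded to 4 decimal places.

0.4667

Compute the likelihood of the observed sequence for each case: P(data | r = 1) = (1/8)(0/7) = 0; P(data | r = 5) = (5/8)(4/7)(3/6) = 5/28; P(data | r = 6) = (6/8)(5/7)(4/6) = 5/14.
Weighting by the prior gives 1/3 · 0 = 0, 1/3 · 5/28 = 5/84, 1/3 · 5/14 = 5/42; with total 5/28.
Normalising, the posterior is P(r = 1 | data) = 0, P(r = 5 | data) = 1/3, P(r = 6 | data) = 2/3.
Averaging over the posterior, P(black next | data) = (3/5)(1/3) + (2/5)(2/3) = 7/15.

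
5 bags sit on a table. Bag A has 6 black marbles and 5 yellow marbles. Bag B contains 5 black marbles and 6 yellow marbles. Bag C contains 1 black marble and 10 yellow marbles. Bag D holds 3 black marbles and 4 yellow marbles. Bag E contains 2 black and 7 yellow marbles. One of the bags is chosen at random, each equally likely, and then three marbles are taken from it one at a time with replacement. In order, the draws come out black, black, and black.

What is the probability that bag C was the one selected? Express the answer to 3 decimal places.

0.002

The likelihood of the observed sequence under each hypothesis: P(data | bag A) = (6/11)(6/11)(6/11) = 0.16228; P(data | bag B) = (5/11)(5/11)(5/11) = 0.093914; P(data | bag C) = (1/11)(1/11)(1/11) = 0.00075131; P(data | bag D) = (3/7)(3/7)(3/7) = 0.078717; P(data | bag E) = (2/9)(2/9)(2/9) = 0.010974.
The prior-weighted likelihoods are 1/5 · 0.16228 = 0.032457, 1/5 · 0.093914 = 0.018783, 1/5 · 0.00075131 = 0.00015026, 1/5 · 0.078717 = 0.015743, 1/5 · 0.010974 = 0.0021948; summing to 0.069328.
Hence P(bag C | data) = (0.00015026) / (0.069328) = 0.0021674.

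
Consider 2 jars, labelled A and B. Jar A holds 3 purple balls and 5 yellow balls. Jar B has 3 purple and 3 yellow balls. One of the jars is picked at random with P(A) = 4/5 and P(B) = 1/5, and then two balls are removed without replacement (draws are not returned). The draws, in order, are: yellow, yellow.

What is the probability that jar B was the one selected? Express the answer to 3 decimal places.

0.123

Under each hypothesis, the probability of the observed sequence is: P(data | jar A) = (5/8)(4/7) = 5/14; P(data | jar B) = (3/6)(2/5) = 1/5.
Weighting by the prior gives 4/5 · 5/14 = 2/7, 1/5 · 1/5 = 1/25; summing to 57/175.
So P(jar B | data) = (1/25) / (57/175) = 7/57.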